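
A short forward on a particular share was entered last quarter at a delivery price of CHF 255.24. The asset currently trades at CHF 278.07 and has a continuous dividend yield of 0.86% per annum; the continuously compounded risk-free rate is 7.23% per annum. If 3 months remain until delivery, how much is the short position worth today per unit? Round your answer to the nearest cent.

-CHF 26.80

Current fair forward for the remaining 3 months: F = S·e^((r − q)·T), (r − q) = 0.0723 − 0.0086 = 0.0637
F = 278.07 · e^(0.0637 × 3/12) = 278.07 × 1.016052 = 282.5336
Value of long forward = (F − K)·e^(−rT) = (282.5336 − 255.24) · e^(−0.0723·3/12)
= 27.2936 × 0.982087 = 26.80
Short position value = −(long value) = -CHF 26.80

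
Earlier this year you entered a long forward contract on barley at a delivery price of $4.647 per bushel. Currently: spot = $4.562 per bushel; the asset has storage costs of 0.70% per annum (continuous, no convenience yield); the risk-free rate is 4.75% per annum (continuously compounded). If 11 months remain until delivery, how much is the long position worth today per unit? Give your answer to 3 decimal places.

Current fair forward for the remaining 11 months: F = S·e^((r + u)·T), (r + u) = 0.0475 + 0.0070 = 0.0545
F = 4.562 · e^(0.0545 × 11/12) = 4.562 × 1.051227 = 4.7957
Value of long forward = (F − K)·e^(−rT) = (4.7957 − 4.647) · e^(−0.0475·11/12)
= 0.1487 × 0.957393 = 0.142

$0.142 per bushel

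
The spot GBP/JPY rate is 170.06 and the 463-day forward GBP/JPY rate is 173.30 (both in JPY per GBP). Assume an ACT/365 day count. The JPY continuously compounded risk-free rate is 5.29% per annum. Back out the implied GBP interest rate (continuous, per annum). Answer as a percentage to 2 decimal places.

F = S·e^((r_JPY − r_GBP)T) ⇒ r_GBP = r_JPY − ln(F/S)/T
ln(173.30/170.06) = 0.018873; /(463/365) = 0.014878
r_GBP = 0.0529 − 0.014878 = 0.038022
r_GBP = 3.80%

3.80%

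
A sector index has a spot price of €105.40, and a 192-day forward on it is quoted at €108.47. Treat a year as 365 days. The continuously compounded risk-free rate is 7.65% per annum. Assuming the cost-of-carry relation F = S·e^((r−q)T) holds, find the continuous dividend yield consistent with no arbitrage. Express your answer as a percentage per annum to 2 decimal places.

2.19%

From F = S·e^((r−q)T): (r − q) = ln(F/S)/T
ln(108.47/105.40) = ln(1.029127) = 0.028711
(r − q) = 0.028711 / (192/365) = 0.054581
q = r − ln(F/S)/T = 0.0765 − 0.054581 = 0.021919
q = 2.19%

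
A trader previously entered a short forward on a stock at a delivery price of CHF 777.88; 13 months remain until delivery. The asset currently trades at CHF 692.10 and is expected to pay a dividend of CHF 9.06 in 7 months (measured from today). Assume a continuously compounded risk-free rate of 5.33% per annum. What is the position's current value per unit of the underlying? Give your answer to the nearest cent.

CHF 50.92

PV(remaining dividends) I = 9.06·e^(−0.0533·7/12) = 8.7826
Current forward F = (S − I)·e^(rT) = (692.10 − 8.7826)·e^(0.0533·13/12) = 683.3174 × 1.059441 = 723.9345
Value (long) = (F − K)·e^(−rT) = (723.9345 − 777.88) × 0.943894 = -50.9188
Short position value = −(long value) = CHF 50.92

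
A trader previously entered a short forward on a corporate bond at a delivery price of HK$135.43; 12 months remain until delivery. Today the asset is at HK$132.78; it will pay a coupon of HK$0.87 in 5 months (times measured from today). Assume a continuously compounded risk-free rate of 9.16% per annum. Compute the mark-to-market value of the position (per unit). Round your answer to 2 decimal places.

-HK$8.37

PV(remaining coupons) I = 0.87·e^(−0.0916·5/12) = 0.8374
Current forward F = (S − I)·e^(rT) = (132.78 − 0.8374)·e^(0.0916·12/12) = 131.9426 × 1.095926 = 144.5993
Value (long) = (F − K)·e^(−rT) = (144.5993 − 135.43) × 0.912470 = 8.3667
Short position value = −(long value) = -HK$8.37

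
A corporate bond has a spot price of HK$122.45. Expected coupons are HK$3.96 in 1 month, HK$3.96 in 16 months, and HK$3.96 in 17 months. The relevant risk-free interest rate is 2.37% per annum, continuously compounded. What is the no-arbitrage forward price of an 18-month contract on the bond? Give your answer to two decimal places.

PV(coupons) I = 3.96·e^(−0.0237·1/12) + 3.96·e^(−0.0237·16/12) + 3.96·e^(−0.0237·17/12)
I = 3.9522 + 3.8368 + 3.8293 = 11.6183
F = (S − I)·e^(rT) = (122.45 − 11.6183) · e^(0.0237·18/12)
= 110.8317 · e^0.035550 = 110.8317 × 1.036189 = HK$114.84

HK$114.84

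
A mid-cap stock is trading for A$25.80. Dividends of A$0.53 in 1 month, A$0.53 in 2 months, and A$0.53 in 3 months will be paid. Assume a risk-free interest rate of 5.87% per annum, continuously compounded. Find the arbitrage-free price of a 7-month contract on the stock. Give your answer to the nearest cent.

PV(dividends) I = 0.53·e^(−0.0587·1/12) + 0.53·e^(−0.0587·2/12) + 0.53·e^(−0.0587·3/12)
I = 0.5274 + 0.5248 + 0.5223 = 1.5745
F = (S − I)·e^(rT) = (25.80 − 1.5745) · e^(0.0587·7/12)
= 24.2255 · e^0.034242 = 24.2255 × 1.034835 = A$25.07

A$25.07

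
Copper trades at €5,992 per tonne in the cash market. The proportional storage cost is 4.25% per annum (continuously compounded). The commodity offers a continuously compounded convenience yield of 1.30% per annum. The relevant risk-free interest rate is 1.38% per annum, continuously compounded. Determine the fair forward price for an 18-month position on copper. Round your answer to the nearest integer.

€6,394 per tonne

Net carry = r + u − y = 0.0138 + 0.0425 − 0.0130 = 0.0433
F = S·e^((r+u−y)T) = 5992 · e^(0.0433 × 18/12) = 5992 · e^0.064950
= 5992 × 1.067106 = €6,394 per tonne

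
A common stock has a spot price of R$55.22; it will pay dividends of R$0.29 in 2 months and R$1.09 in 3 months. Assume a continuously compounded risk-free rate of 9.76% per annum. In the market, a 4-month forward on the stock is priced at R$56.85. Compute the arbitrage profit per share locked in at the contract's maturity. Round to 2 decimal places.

R$1.20 per share

PV(dividends) I = 0.29·e^(−0.0976·2/12) + 1.09·e^(−0.0976·3/12) = 1.3490
Fair forward F* = (S − I)·e^(rT) = (55.22 − 1.3490)·e^0.032533 = 53.8710 × 1.033068 = 55.6524
Market R$56.85 > fair 55.6524: forward overpriced → cash-and-carry (borrow at r, buy the stock and collect the dividends, short the forward).
Profit at T = |F_mkt − F*| = |56.85 − 55.6524| = R$1.20 per share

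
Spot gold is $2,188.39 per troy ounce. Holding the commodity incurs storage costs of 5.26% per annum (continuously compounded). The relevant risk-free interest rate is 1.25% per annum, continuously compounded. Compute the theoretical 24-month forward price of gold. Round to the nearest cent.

Net carry = r + u − y = 0.0125 + 0.0526 − 0.0000 = 0.0651
F = S·e^((r+u−y)T) = 2188.39 · e^(0.0651 × 24/12) = 2188.39 · e^0.13020000
= 2188.39 × 1.13905617 = $2,492.70 per troy ounce

$2,492.70 per troy ounce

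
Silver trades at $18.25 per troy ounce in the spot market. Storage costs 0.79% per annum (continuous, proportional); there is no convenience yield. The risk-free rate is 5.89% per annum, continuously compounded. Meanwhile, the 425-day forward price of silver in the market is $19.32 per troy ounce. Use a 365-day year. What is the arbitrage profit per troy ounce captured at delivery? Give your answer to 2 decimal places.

Fair forward: F* = S·e^(carry·T), with carry = (r + u) = 0.0589 + 0.0079 = 0.0668
F* = 18.25 · e^(0.0668 × 425/365) = 18.25 · e^0.077781 = 18.25 × 1.080886 = $19.7262
Market $19.32 < fair $19.7262: forward underpriced → reverse cash-and-carry (short spot, go long the forward).
At maturity, profit = |F_mkt − F*| = |19.32 − 19.7262| = $0.41 per troy ounce

$0.41 per troy ounce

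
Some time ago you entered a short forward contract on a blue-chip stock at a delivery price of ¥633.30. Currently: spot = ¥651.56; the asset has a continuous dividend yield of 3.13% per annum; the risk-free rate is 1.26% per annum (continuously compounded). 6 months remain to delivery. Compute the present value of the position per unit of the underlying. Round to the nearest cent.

-¥12.12

Current fair forward for the remaining 6 months: F = S·e^((r − q)·T), (r − q) = 0.0126 − 0.0313 = -0.0187
F = 651.56 · e^(-0.0187 × 6/12) = 651.56 × 0.990694 = 645.4966
Value of long forward = (F − K)·e^(−rT) = (645.4966 − 633.30) · e^(−0.0126·6/12)
= 12.1966 × 0.993720 = 12.12
Short position value = −(long value) = -¥12.12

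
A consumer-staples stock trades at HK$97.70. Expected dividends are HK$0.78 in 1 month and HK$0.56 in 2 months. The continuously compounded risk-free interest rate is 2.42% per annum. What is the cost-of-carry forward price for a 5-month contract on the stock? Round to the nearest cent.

HK$97.34

PV(dividends) I = 0.78·e^(−0.0242·1/12) + 0.56·e^(−0.0242·2/12)
I = 0.7784 + 0.5577 = 1.3361
F = (S − I)·e^(rT) = (97.70 − 1.3361) · e^(0.0242·5/12)
= 96.3639 · e^0.010083 = 96.3639 × 1.010134 = HK$97.34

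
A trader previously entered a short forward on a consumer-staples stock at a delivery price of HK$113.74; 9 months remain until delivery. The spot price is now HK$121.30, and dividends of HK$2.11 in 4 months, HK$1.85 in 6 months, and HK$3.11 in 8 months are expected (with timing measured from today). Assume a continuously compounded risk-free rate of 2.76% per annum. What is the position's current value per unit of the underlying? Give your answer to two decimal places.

PV(remaining dividends) I = 2.11·e^(−0.0276·4/12) + 1.85·e^(−0.0276·6/12) + 3.11·e^(−0.0276·8/12) = 6.9686
Current forward F = (S − I)·e^(rT) = (121.30 − 6.9686)·e^(0.0276·9/12) = 114.3314 × 1.020916 = 116.7228
Value (long) = (F − K)·e^(−rT) = (116.7228 − 113.74) × 0.979513 = 2.9217
Short position value = −(long value) = -HK$2.92

-HK$2.92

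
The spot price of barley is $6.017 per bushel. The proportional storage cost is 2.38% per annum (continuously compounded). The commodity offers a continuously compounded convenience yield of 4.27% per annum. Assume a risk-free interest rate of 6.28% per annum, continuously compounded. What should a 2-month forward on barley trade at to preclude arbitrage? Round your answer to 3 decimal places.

Net carry = r + u − y = 0.0628 + 0.0238 − 0.0427 = 0.0439
F = S·e^((r+u−y)T) = 6.017 · e^(0.0439 × 2/12) = 6.017 · e^0.007317
= 6.017 × 1.007344 = $6.061 per bushel

$6.061 per bushel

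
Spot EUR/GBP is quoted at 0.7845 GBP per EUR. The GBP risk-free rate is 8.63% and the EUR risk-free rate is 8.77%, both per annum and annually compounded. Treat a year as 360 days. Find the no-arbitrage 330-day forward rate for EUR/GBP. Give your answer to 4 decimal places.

0.7836

By covered interest parity, F = S · (1+r_GBP)^T / (1+r_EUR)^T
= 0.7845 × 1.078832 / 1.080107 = 0.7845 × 0.998820
F = 0.7836 GBP per EUR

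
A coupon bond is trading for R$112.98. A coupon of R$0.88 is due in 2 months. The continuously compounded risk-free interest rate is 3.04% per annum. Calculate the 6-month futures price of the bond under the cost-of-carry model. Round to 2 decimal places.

R$113.82

PV(coupons) I = 0.88·e^(−0.0304·2/12)
I = 0.8756
F = (S − I)·e^(rT) = (112.98 − 0.8756) · e^(0.0304·6/12)
= 112.1044 · e^0.015200 = 112.1044 × 1.015316 = R$113.82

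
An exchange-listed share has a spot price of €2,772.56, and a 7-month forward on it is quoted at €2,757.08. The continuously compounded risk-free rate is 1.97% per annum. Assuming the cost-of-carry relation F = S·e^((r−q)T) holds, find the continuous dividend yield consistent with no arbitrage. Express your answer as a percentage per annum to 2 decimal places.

From F = S·e^((r−q)T): (r − q) = ln(F/S)/T
ln(2757.08/2772.56) = ln(0.994417) = -0.005599
(r − q) = -0.005599 / (7/12) = -0.009598
q = r − ln(F/S)/T = 0.0197 + 0.009598 = 0.029298
q = 2.93%

2.93%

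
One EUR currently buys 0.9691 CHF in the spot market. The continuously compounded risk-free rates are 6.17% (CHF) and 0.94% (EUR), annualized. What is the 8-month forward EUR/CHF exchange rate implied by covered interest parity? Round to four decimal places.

1.0035

F = S·e^((r_CHF − r_EUR)T) = 0.9691 · e^((0.0617 − 0.0094) × 8/12)
= 0.9691 · e^0.034867 = 0.9691 × 1.035482
F = 1.0035 CHF per EUR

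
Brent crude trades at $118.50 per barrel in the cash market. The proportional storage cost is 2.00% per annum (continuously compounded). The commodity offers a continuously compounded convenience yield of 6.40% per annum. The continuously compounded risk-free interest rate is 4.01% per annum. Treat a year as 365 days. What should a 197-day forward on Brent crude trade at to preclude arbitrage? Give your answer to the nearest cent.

$118.25 per barrel

Net carry = r + u − y = 0.0401 + 0.0200 − 0.0640 = -0.0039
F = S·e^((r+u−y)T) = 118.50 · e^(-0.0039 × 197/365) = 118.50 · e^-0.002105
= 118.50 × 0.997897 = $118.25 per barrel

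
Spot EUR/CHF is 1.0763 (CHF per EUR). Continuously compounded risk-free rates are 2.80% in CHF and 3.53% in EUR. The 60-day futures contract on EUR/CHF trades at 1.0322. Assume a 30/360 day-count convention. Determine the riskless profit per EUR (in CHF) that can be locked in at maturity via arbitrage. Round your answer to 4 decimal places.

0.0428 per EUR (in CHF)

Fair futures: F* = S·e^(carry·T), with carry = (r_CHF − r_EUR) = 0.0280 − 0.0353 = -0.0073
F* = 1.0763 · e^(-0.0073 × 60/360) = 1.0763 · e^-0.001217 = 1.0763 × 0.998784 = 1.0750
Market 1.0322 < fair 1.0750: forward underpriced → reverse cash-and-carry (short spot, go long the forward).
At maturity, profit = |F_mkt − F*| = |1.0322 − 1.0750| = 0.0428 per EUR (in CHF)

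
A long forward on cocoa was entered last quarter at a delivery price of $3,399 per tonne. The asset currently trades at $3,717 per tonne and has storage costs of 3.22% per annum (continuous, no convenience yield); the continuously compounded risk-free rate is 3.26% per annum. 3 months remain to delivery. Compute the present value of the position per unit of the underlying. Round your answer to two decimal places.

$375.63 per tonne

Current fair forward for the remaining 3 months: F = S·e^((r + u)·T), (r + u) = 0.0326 + 0.0322 = 0.0648
F = 3717 · e^(0.0648 × 3/12) = 3717 × 1.01633193 = 3777.7058
Value of long forward = (F − K)·e^(−rT) = (3777.7058 − 3399) · e^(−0.0326·3/12)
= 378.7058 × 0.99188312 = 375.63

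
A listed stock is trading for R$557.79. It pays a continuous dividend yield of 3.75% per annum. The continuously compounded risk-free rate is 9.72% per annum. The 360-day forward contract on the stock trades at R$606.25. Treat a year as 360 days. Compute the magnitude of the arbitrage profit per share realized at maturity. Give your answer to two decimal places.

R$14.15 per share

Fair forward: F* = S·e^(carry·T), with carry = (r − q) = 0.0972 − 0.0375 = 0.0597
F* = 557.79 · e^(0.0597 × 360/360) = 557.79 · e^0.059700 = 557.79 × 1.061518 = R$592.1041
Market R$606.25 > fair R$592.1041: forward overpriced → cash-and-carry (buy spot, short the forward).
At maturity, profit = |F_mkt − F*| = |606.25 − 592.1041| = R$14.15 per share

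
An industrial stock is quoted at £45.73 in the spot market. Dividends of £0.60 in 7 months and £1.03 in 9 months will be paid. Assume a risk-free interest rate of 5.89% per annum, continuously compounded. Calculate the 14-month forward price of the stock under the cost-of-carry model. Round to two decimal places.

£47.31

PV(dividends) I = 0.60·e^(−0.0589·7/12) + 1.03·e^(−0.0589·9/12)
I = 0.5797 + 0.9855 = 1.5652
F = (S − I)·e^(rT) = (45.73 − 1.5652) · e^(0.0589·14/12)
= 44.1648 · e^0.068717 = 44.1648 × 1.071133 = £47.31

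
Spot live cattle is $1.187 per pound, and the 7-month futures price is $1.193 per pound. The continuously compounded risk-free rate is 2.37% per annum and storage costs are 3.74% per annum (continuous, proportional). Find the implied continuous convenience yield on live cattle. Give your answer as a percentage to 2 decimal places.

5.25%

F = S·e^((r+u−y)T) ⇒ (r+u−y) = ln(F/S)/T
ln(1.193/1.187) = 0.005042; /T ⇒ 0.008643
y = r + u − ln(F/S)/T = 0.0237 + 0.0374 − 0.008643 = 0.052457
y = 5.25%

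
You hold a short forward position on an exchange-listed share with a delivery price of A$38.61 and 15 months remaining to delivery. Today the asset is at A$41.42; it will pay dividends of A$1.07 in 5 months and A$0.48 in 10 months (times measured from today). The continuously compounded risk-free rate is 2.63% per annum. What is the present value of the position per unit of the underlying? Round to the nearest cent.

PV(remaining dividends) I = 1.07·e^(−0.0263·5/12) + 0.48·e^(−0.0263·10/12) = 1.5279
Current forward F = (S − I)·e^(rT) = (41.42 − 1.5279)·e^(0.0263·15/12) = 39.8921 × 1.033421 = 41.2253
Value (long) = (F − K)·e^(−rT) = (41.2253 − 38.61) × 0.967660 = 2.5307
Short position value = −(long value) = -A$2.53

-A$2.53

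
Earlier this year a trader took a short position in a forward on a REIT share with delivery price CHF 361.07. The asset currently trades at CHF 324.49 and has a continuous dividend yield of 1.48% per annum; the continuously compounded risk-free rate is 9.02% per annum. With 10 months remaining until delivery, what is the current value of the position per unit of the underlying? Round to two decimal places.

CHF 14.41

Current fair forward for the remaining 10 months: F = S·e^((r − q)·T), (r − q) = 0.0902 − 0.0148 = 0.0754
F = 324.49 · e^(0.0754 × 10/12) = 324.49 × 1.064849 = 345.5329
Value of long forward = (F − K)·e^(−rT) = (345.5329 − 361.07) · e^(−0.0902·10/12)
= -15.5371 × 0.927589 = -14.41
Short position value = −(long value) = CHF 14.41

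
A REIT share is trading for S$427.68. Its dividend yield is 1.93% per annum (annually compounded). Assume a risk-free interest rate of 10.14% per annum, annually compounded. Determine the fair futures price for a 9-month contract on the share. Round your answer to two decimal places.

F = S · (1+r)^T / (1+q)^T
= 427.68 × 1.075125 / 1.014440 = 427.68 × 1.059821
F = S$453.26

S$453.26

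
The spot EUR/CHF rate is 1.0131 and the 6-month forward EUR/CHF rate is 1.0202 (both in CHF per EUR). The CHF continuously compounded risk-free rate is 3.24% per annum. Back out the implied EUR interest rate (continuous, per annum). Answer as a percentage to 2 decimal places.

F = S·e^((r_CHF − r_EUR)T) ⇒ r_EUR = r_CHF − ln(F/S)/T
ln(1.0202/1.0131) = 0.006984; /(6/12) = 0.013968
r_EUR = 0.0324 − 0.013968 = 0.018432
r_EUR = 1.84%

1.84%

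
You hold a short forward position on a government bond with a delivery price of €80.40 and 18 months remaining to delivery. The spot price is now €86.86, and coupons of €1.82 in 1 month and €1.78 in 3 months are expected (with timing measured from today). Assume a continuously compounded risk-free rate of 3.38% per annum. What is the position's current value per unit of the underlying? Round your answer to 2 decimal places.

-€6.85

PV(remaining coupons) I = 1.82·e^(−0.0338·1/12) + 1.78·e^(−0.0338·3/12) = 3.5799
Current forward F = (S − I)·e^(rT) = (86.86 − 3.5799)·e^(0.0338·18/12) = 83.2801 × 1.052007 = 87.6112
Value (long) = (F − K)·e^(−rT) = (87.6112 − 80.40) × 0.950564 = 6.8547
Short position value = −(long value) = -€6.85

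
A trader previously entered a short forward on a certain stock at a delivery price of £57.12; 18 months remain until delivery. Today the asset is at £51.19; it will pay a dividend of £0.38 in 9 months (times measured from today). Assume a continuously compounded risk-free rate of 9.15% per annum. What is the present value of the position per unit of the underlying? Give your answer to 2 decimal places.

-£1.04

PV(remaining dividends) I = 0.38·e^(−0.0915·9/12) = 0.3548
Current forward F = (S − I)·e^(rT) = (51.19 − 0.3548)·e^(0.0915·18/12) = 50.8352 × 1.147115 = 58.3138
Value (long) = (F − K)·e^(−rT) = (58.3138 − 57.12) × 0.871752 = 1.0407
Short position value = −(long value) = -£1.04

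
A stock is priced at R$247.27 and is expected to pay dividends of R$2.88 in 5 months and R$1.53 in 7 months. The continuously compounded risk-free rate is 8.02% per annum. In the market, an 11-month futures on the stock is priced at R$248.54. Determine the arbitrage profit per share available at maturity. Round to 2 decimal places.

R$13.02 per share

PV(dividends) I = 2.88·e^(−0.0802·5/12) + 1.53·e^(−0.0802·7/12) = 4.2454
Fair futures F* = (S − I)·e^(rT) = (247.27 − 4.2454)·e^0.073517 = 243.0246 × 1.076287 = 261.5642
Market R$248.54 < fair 261.5642: forward underpriced → reverse cash-and-carry (short the stock, invest proceeds at r, pay the dividends, go long the forward).
Profit at T = |F_mkt − F*| = |248.54 − 261.5642| = R$13.02 per share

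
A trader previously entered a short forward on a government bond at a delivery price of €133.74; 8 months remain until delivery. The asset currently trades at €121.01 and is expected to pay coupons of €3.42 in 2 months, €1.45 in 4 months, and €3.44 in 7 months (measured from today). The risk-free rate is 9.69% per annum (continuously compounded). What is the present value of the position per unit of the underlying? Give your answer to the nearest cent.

PV(remaining coupons) I = 3.42·e^(−0.0969·2/12) + 1.45·e^(−0.0969·4/12) + 3.44·e^(−0.0969·7/12) = 8.0201
Current forward F = (S − I)·e^(rT) = (121.01 − 8.0201)·e^(0.0969·8/12) = 112.9899 × 1.066732 = 120.5299
Value (long) = (F − K)·e^(−rT) = (120.5299 − 133.74) × 0.937442 = -12.3837
Short position value = −(long value) = €12.38

€12.38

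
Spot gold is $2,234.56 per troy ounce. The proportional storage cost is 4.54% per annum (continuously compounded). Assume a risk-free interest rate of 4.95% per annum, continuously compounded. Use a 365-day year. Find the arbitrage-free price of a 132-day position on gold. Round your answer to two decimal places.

$2,312.58 per troy ounce

Net carry = r + u − y = 0.0495 + 0.0454 − 0.0000 = 0.0949
F = S·e^((r+u−y)T) = 2234.56 · e^(0.0949 × 132/365) = 2234.56 · e^0.03432000
= 2234.56 × 1.03491573 = $2,312.58 per troy ounce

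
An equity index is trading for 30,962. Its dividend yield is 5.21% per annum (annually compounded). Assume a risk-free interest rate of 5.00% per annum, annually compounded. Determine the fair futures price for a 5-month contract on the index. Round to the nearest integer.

F = S · (1+r)^T / (1+q)^T
= 30962 × 1.020537 / 1.021387 = 30962 × 0.999168
F = 30,936

30,936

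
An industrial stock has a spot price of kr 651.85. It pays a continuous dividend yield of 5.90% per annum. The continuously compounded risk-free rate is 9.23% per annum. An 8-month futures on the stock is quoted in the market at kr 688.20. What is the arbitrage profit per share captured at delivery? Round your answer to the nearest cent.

Fair futures: F* = S·e^(carry·T), with carry = (r − q) = 0.0923 − 0.0590 = 0.0333
F* = 651.85 · e^(0.0333 × 8/12) = 651.85 · e^0.022200 = 651.85 × 1.022448 = kr 666.4827
Market kr 688.20 > fair kr 666.4827: forward overpriced → cash-and-carry (buy spot, short the forward).
At maturity, profit = |F_mkt − F*| = |688.20 − 666.4827| = kr 21.72 per share

kr 21.72 per share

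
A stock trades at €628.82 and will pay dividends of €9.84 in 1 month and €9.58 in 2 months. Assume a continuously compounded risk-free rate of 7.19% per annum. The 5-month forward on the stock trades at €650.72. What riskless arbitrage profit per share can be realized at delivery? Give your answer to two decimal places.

€22.61 per share

PV(dividends) I = 9.84·e^(−0.0719·1/12) + 9.58·e^(−0.0719·2/12) = 19.2471
Fair forward F* = (S − I)·e^(rT) = (628.82 − 19.2471)·e^0.029958 = 609.5729 × 1.030411 = 628.1106
Market €650.72 > fair 628.1106: forward overpriced → cash-and-carry (borrow at r, buy the stock and collect the dividends, short the forward).
Profit at T = |F_mkt − F*| = |650.72 − 628.1106| = €22.61 per share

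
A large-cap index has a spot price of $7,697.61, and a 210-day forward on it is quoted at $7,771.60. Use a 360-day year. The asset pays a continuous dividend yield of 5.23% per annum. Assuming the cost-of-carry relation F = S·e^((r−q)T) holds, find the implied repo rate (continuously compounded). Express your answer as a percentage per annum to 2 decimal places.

6.87%

From F = S·e^((r−q)T): (r − q) = ln(F/S)/T
ln(7771.60/7697.61) = ln(1.009612) = 0.009566
(r − q) = 0.009566 / (210/360) = 0.016399
r = ln(F/S)/T + q = 0.016399 + 0.0523 = 0.068699
r = 6.87%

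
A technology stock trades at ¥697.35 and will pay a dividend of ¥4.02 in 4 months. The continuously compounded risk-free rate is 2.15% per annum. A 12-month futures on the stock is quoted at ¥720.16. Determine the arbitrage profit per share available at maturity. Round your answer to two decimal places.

PV(dividends) I = 4.02·e^(−0.0215·4/12) = 3.9913
Fair futures F* = (S − I)·e^(rT) = (697.35 − 3.9913)·e^0.021500 = 693.3587 × 1.021733 = 708.4275
Market ¥720.16 > fair 708.4275: forward overpriced → cash-and-carry (borrow at r, buy the stock and collect the dividends, short the forward).
Profit at T = |F_mkt − F*| = |720.16 − 708.4275| = ¥11.73 per share

¥11.73 per share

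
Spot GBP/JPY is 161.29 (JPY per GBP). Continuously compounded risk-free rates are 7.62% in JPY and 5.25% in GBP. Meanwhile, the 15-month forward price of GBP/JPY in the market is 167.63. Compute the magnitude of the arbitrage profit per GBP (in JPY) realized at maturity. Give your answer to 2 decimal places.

1.49 per GBP (in JPY)

Fair forward: F* = S·e^(carry·T), with carry = (r_JPY − r_GBP) = 0.0762 − 0.0525 = 0.0237
F* = 161.29 · e^(0.0237 × 15/12) = 161.29 · e^0.029625 = 161.29 × 1.030068 = 166.1397
Market 167.63 > fair 166.1397: forward overpriced → cash-and-carry (buy spot, short the forward).
At maturity, profit = |F_mkt − F*| = |167.63 − 166.1397| = 1.49 per GBP (in JPY)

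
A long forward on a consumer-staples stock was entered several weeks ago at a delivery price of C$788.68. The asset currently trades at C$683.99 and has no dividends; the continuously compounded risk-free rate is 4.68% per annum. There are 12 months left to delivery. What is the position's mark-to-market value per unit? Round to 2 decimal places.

-C$68.63

Current fair forward for the remaining 12 months: F = S·e^(r·T), r = 0.0468
F = 683.99 · e^(0.0468 × 12/12) = 683.99 × 1.047912 = 716.7613
Value of long forward = (F − K)·e^(−rT) = (716.7613 − 788.68) · e^(−0.0468·12/12)
= -71.9187 × 0.954278 = -68.63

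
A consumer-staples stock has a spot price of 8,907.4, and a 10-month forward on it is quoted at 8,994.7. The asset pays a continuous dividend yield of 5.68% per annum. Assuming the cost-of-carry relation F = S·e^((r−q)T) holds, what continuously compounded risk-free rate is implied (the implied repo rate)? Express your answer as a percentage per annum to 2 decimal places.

6.85%

From F = S·e^((r−q)T): (r − q) = ln(F/S)/T
ln(8994.7/8907.4) = ln(1.009801) = 0.009753
(r − q) = 0.009753 / (10/12) = 0.011704
r = ln(F/S)/T + q = 0.011704 + 0.0568 = 0.068504
r = 6.85%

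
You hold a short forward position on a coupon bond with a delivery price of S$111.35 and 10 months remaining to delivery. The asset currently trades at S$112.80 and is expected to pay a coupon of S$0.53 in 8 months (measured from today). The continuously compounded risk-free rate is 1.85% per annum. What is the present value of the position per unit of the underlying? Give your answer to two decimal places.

-S$2.63

PV(remaining coupons) I = 0.53·e^(−0.0185·8/12) = 0.5235
Current forward F = (S − I)·e^(rT) = (112.80 − 0.5235)·e^(0.0185·10/12) = 112.2765 × 1.015536 = 114.0208
Value (long) = (F − K)·e^(−rT) = (114.0208 − 111.35) × 0.984702 = 2.6299
Short position value = −(long value) = -S$2.63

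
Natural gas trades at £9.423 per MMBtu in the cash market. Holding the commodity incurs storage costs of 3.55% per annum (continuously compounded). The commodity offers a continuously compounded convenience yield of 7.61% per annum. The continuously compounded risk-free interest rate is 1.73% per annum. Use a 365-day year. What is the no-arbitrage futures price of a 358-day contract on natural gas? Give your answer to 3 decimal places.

£9.210 per MMBtu

Net carry = r + u − y = 0.0173 + 0.0355 − 0.0761 = -0.0233
F = S·e^((r+u−y)T) = 9.423 · e^(-0.0233 × 358/365) = 9.423 · e^-0.022853
= 9.423 × 0.977406 = £9.210 per MMBtu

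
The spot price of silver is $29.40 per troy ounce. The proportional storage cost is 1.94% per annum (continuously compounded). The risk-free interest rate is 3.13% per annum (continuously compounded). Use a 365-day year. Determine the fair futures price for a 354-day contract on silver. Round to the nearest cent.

$30.88 per troy ounce

Net carry = r + u − y = 0.0313 + 0.0194 − 0.0000 = 0.0507
F = S·e^((r+u−y)T) = 29.40 · e^(0.0507 × 354/365) = 29.40 · e^0.049172
= 29.40 × 1.050401 = $30.88 per troy ounce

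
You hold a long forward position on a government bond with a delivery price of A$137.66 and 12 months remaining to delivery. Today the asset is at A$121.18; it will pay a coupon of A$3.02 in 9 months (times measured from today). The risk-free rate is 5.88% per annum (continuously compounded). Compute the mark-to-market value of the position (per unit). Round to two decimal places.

-A$11.51

PV(remaining coupons) I = 3.02·e^(−0.0588·9/12) = 2.8897
Current forward F = (S − I)·e^(rT) = (121.18 − 2.8897)·e^(0.0588·12/12) = 118.2903 × 1.060563 = 125.4543
Value (long) = (F − K)·e^(−rT) = (125.4543 − 137.66) × 0.942895 = -11.5087
Value = -A$11.51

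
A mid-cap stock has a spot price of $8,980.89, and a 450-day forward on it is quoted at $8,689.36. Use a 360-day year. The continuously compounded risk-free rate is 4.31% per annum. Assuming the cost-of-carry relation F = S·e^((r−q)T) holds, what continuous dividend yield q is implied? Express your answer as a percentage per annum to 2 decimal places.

6.95%

From F = S·e^((r−q)T): (r − q) = ln(F/S)/T
ln(8689.36/8980.89) = ln(0.967539) = -0.033000
(r − q) = -0.033000 / (450/360) = -0.026400
q = r − ln(F/S)/T = 0.0431 + 0.026400 = 0.069500
q = 6.95%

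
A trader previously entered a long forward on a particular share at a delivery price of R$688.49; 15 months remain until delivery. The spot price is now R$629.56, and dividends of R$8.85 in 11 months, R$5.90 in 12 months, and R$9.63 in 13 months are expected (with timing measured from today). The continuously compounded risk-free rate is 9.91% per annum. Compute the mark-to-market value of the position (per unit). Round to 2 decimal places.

-R$0.79

PV(remaining dividends) I = 8.85·e^(−0.0991·11/12) + 5.90·e^(−0.0991·12/12) + 9.63·e^(−0.0991·13/12) = 22.0745
Current forward F = (S − I)·e^(rT) = (629.56 − 22.0745)·e^(0.0991·15/12) = 607.4855 × 1.131874 = 687.5970
Value (long) = (F − K)·e^(−rT) = (687.5970 − 688.49) × 0.883490 = -0.7890
Value = -R$0.79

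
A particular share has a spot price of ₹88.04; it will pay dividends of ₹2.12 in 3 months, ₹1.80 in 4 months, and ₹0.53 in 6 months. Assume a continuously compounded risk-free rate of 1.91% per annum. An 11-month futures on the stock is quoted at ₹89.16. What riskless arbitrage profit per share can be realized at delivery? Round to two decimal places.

₹4.07 per share

PV(dividends) I = 2.12·e^(−0.0191·3/12) + 1.80·e^(−0.0191·4/12) + 0.53·e^(−0.0191·6/12) = 4.4234
Fair futures F* = (S − I)·e^(rT) = (88.04 − 4.4234)·e^0.017508 = 83.6166 × 1.017662 = 85.0934
Market ₹89.16 > fair 85.0934: forward overpriced → cash-and-carry (borrow at r, buy the stock and collect the dividends, short the forward).
Profit at T = |F_mkt − F*| = |89.16 − 85.0934| = ₹4.07 per share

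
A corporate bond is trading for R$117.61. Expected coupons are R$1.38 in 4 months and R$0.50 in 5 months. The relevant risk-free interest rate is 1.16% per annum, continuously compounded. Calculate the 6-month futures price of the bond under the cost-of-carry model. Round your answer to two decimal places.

PV(coupons) I = 1.38·e^(−0.0116·4/12) + 0.50·e^(−0.0116·5/12)
I = 1.3747 + 0.4976 = 1.8723
F = (S − I)·e^(rT) = (117.61 − 1.8723) · e^(0.0116·6/12)
= 115.7377 · e^0.005800 = 115.7377 × 1.005817 = R$116.41

R$116.41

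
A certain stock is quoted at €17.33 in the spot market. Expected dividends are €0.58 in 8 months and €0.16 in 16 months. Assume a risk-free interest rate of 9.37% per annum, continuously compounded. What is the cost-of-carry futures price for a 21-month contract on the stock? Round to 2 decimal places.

€19.61

PV(dividends) I = 0.58·e^(−0.0937·8/12) + 0.16·e^(−0.0937·16/12)
I = 0.5449 + 0.1412 = 0.6861
F = (S − I)·e^(rT) = (17.33 − 0.6861) · e^(0.0937·21/12)
= 16.6439 · e^0.163975 = 16.6439 × 1.178185 = €19.61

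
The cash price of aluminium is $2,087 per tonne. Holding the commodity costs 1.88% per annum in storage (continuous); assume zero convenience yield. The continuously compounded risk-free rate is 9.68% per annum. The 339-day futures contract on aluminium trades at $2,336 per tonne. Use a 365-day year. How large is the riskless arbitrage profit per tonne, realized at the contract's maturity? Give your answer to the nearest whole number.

$12 per tonne

Fair futures: F* = S·e^(carry·T), with carry = (r + u) = 0.0968 + 0.0188 = 0.1156
F* = 2087 · e^(0.1156 × 339/365) = 2087 · e^0.107365 = 2087 × 1.113341 = $2323.5427
Market $2336 > fair $2323.5427: forward overpriced → cash-and-carry (buy spot, short the forward).
At maturity, profit = |F_mkt − F*| = |2336 − 2323.5427| = $12 per tonne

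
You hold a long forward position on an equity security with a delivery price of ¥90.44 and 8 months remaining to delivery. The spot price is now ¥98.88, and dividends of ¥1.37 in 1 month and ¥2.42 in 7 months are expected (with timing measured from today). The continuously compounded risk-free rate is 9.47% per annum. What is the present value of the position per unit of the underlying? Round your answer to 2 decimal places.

PV(remaining dividends) I = 1.37·e^(−0.0947·1/12) + 2.42·e^(−0.0947·7/12) = 3.6492
Current forward F = (S − I)·e^(rT) = (98.88 − 3.6492)·e^(0.0947·8/12) = 95.2308 × 1.065169 = 101.4369
Value (long) = (F − K)·e^(−rT) = (101.4369 − 90.44) × 0.938818 = 10.3241
Value = ¥10.32

¥10.32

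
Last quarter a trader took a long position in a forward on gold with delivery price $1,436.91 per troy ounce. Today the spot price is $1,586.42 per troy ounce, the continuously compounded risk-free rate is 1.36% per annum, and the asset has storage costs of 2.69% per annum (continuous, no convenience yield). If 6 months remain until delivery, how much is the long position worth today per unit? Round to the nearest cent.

Current fair forward for the remaining 6 months: F = S·e^((r + u)·T), (r + u) = 0.0136 + 0.0269 = 0.0405
F = 1586.42 · e^(0.0405 × 6/12) = 1586.42 × 1.02045642 = 1618.8725
Value of long forward = (F − K)·e^(−rT) = (1618.8725 − 1436.91) · e^(−0.0136·6/12)
= 181.9625 × 0.99322307 = 180.73

$180.73 per troy ounce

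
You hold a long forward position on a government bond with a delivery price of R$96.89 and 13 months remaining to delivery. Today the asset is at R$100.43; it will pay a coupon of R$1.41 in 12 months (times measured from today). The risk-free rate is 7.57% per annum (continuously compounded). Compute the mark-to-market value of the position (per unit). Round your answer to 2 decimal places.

R$9.86

PV(remaining coupons) I = 1.41·e^(−0.0757·12/12) = 1.3072
Current forward F = (S − I)·e^(rT) = (100.43 − 1.3072)·e^(0.0757·13/12) = 99.1228 × 1.085465 = 107.5943
Value (long) = (F − K)·e^(−rT) = (107.5943 − 96.89) × 0.921264 = 9.8615
Value = R$9.86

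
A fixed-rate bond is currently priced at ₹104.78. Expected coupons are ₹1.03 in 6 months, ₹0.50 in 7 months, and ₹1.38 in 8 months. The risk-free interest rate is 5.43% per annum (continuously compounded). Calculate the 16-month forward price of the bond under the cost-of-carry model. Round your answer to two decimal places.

PV(coupons) I = 1.03·e^(−0.0543·6/12) + 0.50·e^(−0.0543·7/12) + 1.38·e^(−0.0543·8/12)
I = 1.0024 + 0.4844 + 1.3309 = 2.8177
F = (S − I)·e^(rT) = (104.78 − 2.8177) · e^(0.0543·16/12)
= 101.9623 · e^0.072400 = 101.9623 × 1.075085 = ₹109.62

₹109.62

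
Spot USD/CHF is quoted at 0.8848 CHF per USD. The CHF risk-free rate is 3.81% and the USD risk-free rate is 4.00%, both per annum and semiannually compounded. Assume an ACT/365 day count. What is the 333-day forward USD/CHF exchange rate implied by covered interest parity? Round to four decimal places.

By covered interest parity, F = S · (1+r_CHF/2)^(2T) / (1+r_USD/2)^(2T)
= 0.8848 × 1.035032 / 1.036794 = 0.8848 × 0.998301
F = 0.8833 CHF per USD

0.8833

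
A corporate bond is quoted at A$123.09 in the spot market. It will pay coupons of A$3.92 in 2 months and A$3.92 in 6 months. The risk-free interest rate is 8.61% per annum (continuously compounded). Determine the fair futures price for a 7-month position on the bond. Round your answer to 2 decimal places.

A$121.42

PV(coupons) I = 3.92·e^(−0.0861·2/12) + 3.92·e^(−0.0861·6/12)
I = 3.8641 + 3.7548 = 7.6189
F = (S − I)·e^(rT) = (123.09 − 7.6189) · e^(0.0861·7/12)
= 115.4711 · e^0.050225 = 115.4711 × 1.051508 = A$121.42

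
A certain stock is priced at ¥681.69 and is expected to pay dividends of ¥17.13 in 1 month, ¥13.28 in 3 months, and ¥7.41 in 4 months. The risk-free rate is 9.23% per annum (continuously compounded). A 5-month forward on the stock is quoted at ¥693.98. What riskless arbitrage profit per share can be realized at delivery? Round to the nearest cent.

PV(dividends) I = 17.13·e^(−0.0923·1/12) + 13.28·e^(−0.0923·3/12) + 7.41·e^(−0.0923·4/12) = 37.1613
Fair forward F* = (S − I)·e^(rT) = (681.69 − 37.1613)·e^0.038458 = 644.5287 × 1.039207 = 669.7987
Market ¥693.98 > fair 669.7987: forward overpriced → cash-and-carry (borrow at r, buy the stock and collect the dividends, short the forward).
Profit at T = |F_mkt − F*| = |693.98 − 669.7987| = ¥24.18 per share

¥24.18 per share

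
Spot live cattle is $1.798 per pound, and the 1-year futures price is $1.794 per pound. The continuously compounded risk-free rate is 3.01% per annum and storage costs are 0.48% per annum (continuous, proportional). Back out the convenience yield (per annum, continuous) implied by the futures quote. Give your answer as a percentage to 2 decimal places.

F = S·e^((r+u−y)T) ⇒ (r+u−y) = ln(F/S)/T
ln(1.794/1.798) = -0.002227; /T ⇒ -0.002227
y = r + u − ln(F/S)/T = 0.0301 + 0.0048 + 0.002227 = 0.037127
y = 3.71%

3.71%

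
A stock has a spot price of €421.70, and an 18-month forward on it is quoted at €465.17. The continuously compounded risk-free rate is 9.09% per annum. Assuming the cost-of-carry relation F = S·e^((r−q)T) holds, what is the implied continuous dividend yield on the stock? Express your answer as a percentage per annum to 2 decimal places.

From F = S·e^((r−q)T): (r − q) = ln(F/S)/T
ln(465.17/421.70) = ln(1.103083) = 0.098109
(r − q) = 0.098109 / (18/12) = 0.065406
q = r − ln(F/S)/T = 0.0909 − 0.065406 = 0.025494
q = 2.55%

2.55%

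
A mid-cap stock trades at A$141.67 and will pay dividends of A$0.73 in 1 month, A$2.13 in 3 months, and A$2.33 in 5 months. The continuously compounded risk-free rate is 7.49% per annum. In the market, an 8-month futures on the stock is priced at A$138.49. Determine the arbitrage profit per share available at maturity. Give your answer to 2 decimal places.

A$5.10 per share

PV(dividends) I = 0.73·e^(−0.0749·1/12) + 2.13·e^(−0.0749·3/12) + 2.33·e^(−0.0749·5/12) = 5.0744
Fair futures F* = (S − I)·e^(rT) = (141.67 − 5.0744)·e^0.049933 = 136.5956 × 1.051201 = 143.5894
Market A$138.49 < fair 143.5894: forward underpriced → reverse cash-and-carry (short the stock, invest proceeds at r, pay the dividends, go long the forward).
Profit at T = |F_mkt − F*| = |138.49 − 143.5894| = A$5.10 per share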